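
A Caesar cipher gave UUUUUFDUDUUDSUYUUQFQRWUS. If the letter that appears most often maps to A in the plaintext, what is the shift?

The most frequent ciphertext letter is U (appears 12 times).
U is position 20; A is position 0.
Shift = 20.

20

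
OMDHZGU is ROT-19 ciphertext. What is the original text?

O(14): 14−19=-5≡21 → V
M(12): 12−19=-7≡19 → T
D(3): 3−19=-16≡10 → K
H(7): 7−19=-12≡14 → O
Z(25): 25−19=6 → G
G(6): 6−19=-13≡13 → N
U(20): 20−19=1 → B

VTKOGNB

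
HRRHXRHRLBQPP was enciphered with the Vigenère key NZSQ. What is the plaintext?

Repeat the key across the ciphertext: NZSQNZSQNZSQN
H(7)−N(13): -6≡20 → U
R(17)−Z(25): -8≡18 → S
R(17)−S(18): -1≡25 → Z
H(7)−Q(16): -9≡17 → R
X(23)−N(13): 10 → K
R(17)−Z(25): -8≡18 → S
H(7)−S(18): -11≡15 → P
R(17)−Q(16): 1 → B
L(11)−N(13): -2≡24 → Y
B(1)−Z(25): -24≡2 → C
Q(16)−S(18): -2≡24 → Y
P(15)−Q(16): -1≡25 → Z
P(15)−N(13): 2 → C

USZRKSPBYCYZC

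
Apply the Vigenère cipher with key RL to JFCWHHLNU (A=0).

Repeat the key across the message: RLRLRLRLR
J(9)+R(17): 26≡0 → A
F(5)+L(11): 16 → Q
C(2)+R(17): 19 → T
W(22)+L(11): 33≡7 → H
H(7)+R(17): 24 → Y
H(7)+L(11): 18 → S
L(11)+R(17): 28≡2 → C
N(13)+L(11): 24 → Y
U(20)+R(17): 37≡11 → L

AQTHYSCYL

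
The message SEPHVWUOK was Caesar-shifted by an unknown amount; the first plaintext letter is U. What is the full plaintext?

From the crib: S(18)−U(20)=-2≡24, so the shift is 24.
Subtract 24 from each ciphertext letter:
S(18): 18−24=-6≡20 → U
E(4): 4−24=-20≡6 → G
P(15): 15−24=-9≡17 → R
H(7): 7−24=-17≡9 → J
V(21): 21−24=-3≡23 → X
W(22): 22−24=-2≡24 → Y
U(20): 20−24=-4≡22 → W
O(14): 14−24=-10≡16 → Q
K(10): 10−24=-14≡12 → M

UGRJXYWQM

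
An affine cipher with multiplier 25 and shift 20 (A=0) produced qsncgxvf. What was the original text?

The inverse of 25 mod 26 is 25, since 25·25=625≡1. Apply D(y)=25·(y−20) mod 26:
q(16): 25·(16−20)=-100≡4 → e
s(18): 25·(18−20)=-50≡2 → c
n(13): 25·(13−20)=-175≡7 → h
c(2): 25·(2−20)=-450≡18 → s
g(6): 25·(6−20)=-350≡14 → o
x(23): 25·(23−20)=75≡23 → x
v(21): 25·(21−20)=25 → z
f(5): 25·(5−20)=-375≡15 → p

echsoxzp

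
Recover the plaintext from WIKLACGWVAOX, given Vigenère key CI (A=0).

Repeat the key across the ciphertext: CICICICICICI
W(22)−C(2): 20 → U
I(8)−I(8): 0 → A
K(10)−C(2): 8 → I
L(11)−I(8): 3 → D
A(0)−C(2): -2≡24 → Y
C(2)−I(8): -6≡20 → U
G(6)−C(2): 4 → E
W(22)−I(8): 14 → O
V(21)−C(2): 19 → T
A(0)−I(8): -8≡18 → S
O(14)−C(2): 12 → M
X(23)−I(8): 15 → P

UAIDYUEOTSMP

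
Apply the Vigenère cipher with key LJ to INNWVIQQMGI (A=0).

TWYFGRBZXPT

Repeat the key across the message: LJLJLJLJLJL
I(8)+L(11): 19 → T
N(13)+J(9): 22 → W
N(13)+L(11): 24 → Y
W(22)+J(9): 31≡5 → F
V(21)+L(11): 32≡6 → G
I(8)+J(9): 17 → R
Q(16)+L(11): 27≡1 → B
Q(16)+J(9): 25 → Z
M(12)+L(11): 23 → X
G(6)+J(9): 15 → P
I(8)+L(11): 19 → T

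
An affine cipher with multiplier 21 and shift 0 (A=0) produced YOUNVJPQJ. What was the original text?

QSWNBTXCT

The inverse of 21 mod 26 is 5, since 21·5=105≡1. Apply D(y)=5·(y−0) mod 26:
Y(24): 5·(24−0)=120≡16 → Q
O(14): 5·(14−0)=70≡18 → S
U(20): 5·(20−0)=100≡22 → W
N(13): 5·(13−0)=65≡13 → N
V(21): 5·(21−0)=105≡1 → B
J(9): 5·(9−0)=45≡19 → T
P(15): 5·(15−0)=75≡23 → X
Q(16): 5·(16−0)=80≡2 → C
J(9): 5·(9−0)=45≡19 → T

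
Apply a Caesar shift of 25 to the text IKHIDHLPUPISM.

I(8): 8+25=33≡7 → H
K(10): 10+25=35≡9 → J
H(7): 7+25=32≡6 → G
I(8): 8+25=33≡7 → H
D(3): 3+25=28≡2 → C
H(7): 7+25=32≡6 → G
L(11): 11+25=36≡10 → K
P(15): 15+25=40≡14 → O
U(20): 20+25=45≡19 → T
P(15): 15+25=40≡14 → O
I(8): 8+25=33≡7 → H
S(18): 18+25=43≡17 → R
M(12): 12+25=37≡11 → L

HJGHCGKOTOHRL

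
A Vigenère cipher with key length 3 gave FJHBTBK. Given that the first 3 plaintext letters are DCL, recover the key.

CHW

Subtract each crib letter from the matching ciphertext letter (mod 26):
F(5)−D(3)=2 → C
J(9)−C(2)=7 → H
H(7)−L(11)=-4≡22 → W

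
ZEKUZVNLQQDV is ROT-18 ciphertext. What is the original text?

HMSCHDVTYYLD

Z(25): 25−18=7 → H
E(4): 4−18=-14≡12 → M
K(10): 10−18=-8≡18 → S
U(20): 20−18=2 → C
Z(25): 25−18=7 → H
V(21): 21−18=3 → D
N(13): 13−18=-5≡21 → V
L(11): 11−18=-7≡19 → T
Q(16): 16−18=-2≡24 → Y
Q(16): 16−18=-2≡24 → Y
D(3): 3−18=-15≡11 → L
V(21): 21−18=3 → D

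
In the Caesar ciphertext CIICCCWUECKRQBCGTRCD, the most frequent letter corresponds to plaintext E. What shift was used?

24

The most frequent ciphertext letter is C (appears 7 times).
C is position 2; E is position 4.
Shift = -2≡24.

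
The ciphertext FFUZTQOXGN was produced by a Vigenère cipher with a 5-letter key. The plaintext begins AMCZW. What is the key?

FTSAX

Subtract each crib letter from the matching ciphertext letter (mod 26):
F(5)−A(0)=5 → F
F(5)−M(12)=-7≡19 → T
U(20)−C(2)=18 → S
Z(25)−Z(25)=0 → A
T(19)−W(22)=-3≡23 → X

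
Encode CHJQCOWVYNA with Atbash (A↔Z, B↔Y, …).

XSQJXLDEBMZ

C(2) → X(23)
H(7) → S(18)
J(9) → Q(16)
Q(16) → J(9)
C(2) → X(23)
O(14) → L(11)
W(22) → D(3)
V(21) → E(4)
Y(24) → B(1)
N(13) → M(12)
A(0) → Z(25)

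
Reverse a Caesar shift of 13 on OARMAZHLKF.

O(14): 14−13=1 → B
A(0): 0−13=-13≡13 → N
R(17): 17−13=4 → E
M(12): 12−13=-1≡25 → Z
A(0): 0−13=-13≡13 → N
Z(25): 25−13=12 → M
H(7): 7−13=-6≡20 → U
L(11): 11−13=-2≡24 → Y
K(10): 10−13=-3≡23 → X
F(5): 5−13=-8≡18 → S

BNEZNMUYXS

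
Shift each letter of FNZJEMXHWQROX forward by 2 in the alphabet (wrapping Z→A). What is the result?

F(5): 5+2=7 → H
N(13): 13+2=15 → P
Z(25): 25+2=27≡1 → B
J(9): 9+2=11 → L
E(4): 4+2=6 → G
M(12): 12+2=14 → O
X(23): 23+2=25 → Z
H(7): 7+2=9 → J
W(22): 22+2=24 → Y
Q(16): 16+2=18 → S
R(17): 17+2=19 → T
O(14): 14+2=16 → Q
X(23): 23+2=25 → Z

HPBLGOZJYSTQZ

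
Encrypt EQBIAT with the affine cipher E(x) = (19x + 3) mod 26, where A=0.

BVWZDA

E(4): 19·4+3=79≡1 → B
Q(16): 19·16+3=307≡21 → V
B(1): 19·1+3=22 → W
I(8): 19·8+3=155≡25 → Z
A(0): 19·0+3=3 → D
T(19): 19·19+3=364≡0 → A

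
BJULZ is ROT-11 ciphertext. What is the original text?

B(1): 1−11=-10≡16 → Q
J(9): 9−11=-2≡24 → Y
U(20): 20−11=9 → J
L(11): 11−11=0 → A
Z(25): 25−11=14 → O

QYJAO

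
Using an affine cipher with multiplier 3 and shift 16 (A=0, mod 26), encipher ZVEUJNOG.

NBCYRDGI

Z(25): 3·25+16=91≡13 → N
V(21): 3·21+16=79≡1 → B
E(4): 3·4+16=28≡2 → C
U(20): 3·20+16=76≡24 → Y
J(9): 3·9+16=43≡17 → R
N(13): 3·13+16=55≡3 → D
O(14): 3·14+16=58≡6 → G
G(6): 3·6+16=34≡8 → I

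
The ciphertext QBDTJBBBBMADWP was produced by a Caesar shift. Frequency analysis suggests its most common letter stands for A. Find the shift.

1

The most frequent ciphertext letter is B (appears 5 times).
B is position 1; A is position 0.
Shift = 1.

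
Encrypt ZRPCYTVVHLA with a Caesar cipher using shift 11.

KCANJEGGSWL

Z(25): 25+11=36≡10 → K
R(17): 17+11=28≡2 → C
P(15): 15+11=26≡0 → A
C(2): 2+11=13 → N
Y(24): 24+11=35≡9 → J
T(19): 19+11=30≡4 → E
V(21): 21+11=32≡6 → G
V(21): 21+11=32≡6 → G
H(7): 7+11=18 → S
L(11): 11+11=22 → W
A(0): 0+11=11 → L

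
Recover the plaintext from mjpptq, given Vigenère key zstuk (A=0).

Repeat the key across the ciphertext: zstukz
m(12)−z(25): -13≡13 → n
j(9)−s(18): -9≡17 → r
p(15)−t(19): -4≡22 → w
p(15)−u(20): -5≡21 → v
t(19)−k(10): 9 → j
q(16)−z(25): -9≡17 → r

nrwvjr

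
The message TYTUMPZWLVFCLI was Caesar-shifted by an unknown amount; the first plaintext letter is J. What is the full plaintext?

JOJKCFPMBLVSBY

From the crib: T(19)−J(9)=10, so the shift is 10.
Subtract 10 from each ciphertext letter:
T(19): 19−10=9 → J
Y(24): 24−10=14 → O
T(19): 19−10=9 → J
U(20): 20−10=10 → K
M(12): 12−10=2 → C
P(15): 15−10=5 → F
Z(25): 25−10=15 → P
W(22): 22−10=12 → M
L(11): 11−10=1 → B
V(21): 21−10=11 → L
F(5): 5−10=-5≡21 → V
C(2): 2−10=-8≡18 → S
L(11): 11−10=1 → B
I(8): 8−10=-2≡24 → Y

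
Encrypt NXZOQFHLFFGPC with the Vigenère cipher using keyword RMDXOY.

Repeat the key across the message: RMDXOYRMDXOYR
N(13)+R(17): 30≡4 → E
X(23)+M(12): 35≡9 → J
Z(25)+D(3): 28≡2 → C
O(14)+X(23): 37≡11 → L
Q(16)+O(14): 30≡4 → E
F(5)+Y(24): 29≡3 → D
H(7)+R(17): 24 → Y
L(11)+M(12): 23 → X
F(5)+D(3): 8 → I
F(5)+X(23): 28≡2 → C
G(6)+O(14): 20 → U
P(15)+Y(24): 39≡13 → N
C(2)+R(17): 19 → T

EJCLEDYXICUNT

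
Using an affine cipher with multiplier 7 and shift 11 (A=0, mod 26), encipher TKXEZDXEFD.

T(19): 7·19+11=144≡14 → O
K(10): 7·10+11=81≡3 → D
X(23): 7·23+11=172≡16 → Q
E(4): 7·4+11=39≡13 → N
Z(25): 7·25+11=186≡4 → E
D(3): 7·3+11=32≡6 → G
X(23): 7·23+11=172≡16 → Q
E(4): 7·4+11=39≡13 → N
F(5): 7·5+11=46≡20 → U
D(3): 7·3+11=32≡6 → G

ODQNEGQNUG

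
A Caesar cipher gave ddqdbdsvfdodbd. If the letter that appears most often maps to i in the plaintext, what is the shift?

The most frequent ciphertext letter is d (appears 7 times).
d is position 3; i is position 8.
Shift = -5≡21.

21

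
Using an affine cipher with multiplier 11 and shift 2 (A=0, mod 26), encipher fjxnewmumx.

fxvpukeoev

f(5): 11·5+2=57≡5 → f
j(9): 11·9+2=101≡23 → x
x(23): 11·23+2=255≡21 → v
n(13): 11·13+2=145≡15 → p
e(4): 11·4+2=46≡20 → u
w(22): 11·22+2=244≡10 → k
m(12): 11·12+2=134≡4 → e
u(20): 11·20+2=222≡14 → o
m(12): 11·12+2=134≡4 → e
x(23): 11·23+2=255≡21 → v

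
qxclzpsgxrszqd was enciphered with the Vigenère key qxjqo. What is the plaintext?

aatvlzvxhdcchn

Repeat the key across the ciphertext: qxjqoqxjqoqxjq
q(16)−q(16): 0 → a
x(23)−x(23): 0 → a
c(2)−j(9): -7≡19 → t
l(11)−q(16): -5≡21 → v
z(25)−o(14): 11 → l
p(15)−q(16): -1≡25 → z
s(18)−x(23): -5≡21 → v
g(6)−j(9): -3≡23 → x
x(23)−q(16): 7 → h
r(17)−o(14): 3 → d
s(18)−q(16): 2 → c
z(25)−x(23): 2 → c
q(16)−j(9): 7 → h
d(3)−q(16): -13≡13 → n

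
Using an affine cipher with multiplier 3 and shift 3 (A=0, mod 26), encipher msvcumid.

m(12): 3·12+3=39≡13 → n
s(18): 3·18+3=57≡5 → f
v(21): 3·21+3=66≡14 → o
c(2): 3·2+3=9 → j
u(20): 3·20+3=63≡11 → l
m(12): 3·12+3=39≡13 → n
i(8): 3·8+3=27≡1 → b
d(3): 3·3+3=12 → m

nfojlnbm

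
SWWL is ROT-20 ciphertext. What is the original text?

S(18): 18−20=-2≡24 → Y
W(22): 22−20=2 → C
W(22): 22−20=2 → C
L(11): 11−20=-9≡17 → R

YCCR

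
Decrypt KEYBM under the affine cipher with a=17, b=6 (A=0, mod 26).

OGYPI

The inverse of 17 mod 26 is 23, since 17·23=391≡1. Apply D(y)=23·(y−6) mod 26:
K(10): 23·(10−6)=92≡14 → O
E(4): 23·(4−6)=-46≡6 → G
Y(24): 23·(24−6)=414≡24 → Y
B(1): 23·(1−6)=-115≡15 → P
M(12): 23·(12−6)=138≡8 → I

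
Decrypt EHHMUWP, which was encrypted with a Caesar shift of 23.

HKKPXZS

E(4): 4−23=-19≡7 → H
H(7): 7−23=-16≡10 → K
H(7): 7−23=-16≡10 → K
M(12): 12−23=-11≡15 → P
U(20): 20−23=-3≡23 → X
W(22): 22−23=-1≡25 → Z
P(15): 15−23=-8≡18 → S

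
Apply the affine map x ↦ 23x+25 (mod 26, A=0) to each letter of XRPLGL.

IAGSHS

X(23): 23·23+25=554≡8 → I
R(17): 23·17+25=416≡0 → A
P(15): 23·15+25=370≡6 → G
L(11): 23·11+25=278≡18 → S
G(6): 23·6+25=163≡7 → H
L(11): 23·11+25=278≡18 → S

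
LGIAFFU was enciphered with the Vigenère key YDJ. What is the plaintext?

NDZCCWW

Repeat the key across the ciphertext: YDJYDJY
L(11)−Y(24): -13≡13 → N
G(6)−D(3): 3 → D
I(8)−J(9): -1≡25 → Z
A(0)−Y(24): -24≡2 → C
F(5)−D(3): 2 → C
F(5)−J(9): -4≡22 → W
U(20)−Y(24): -4≡22 → W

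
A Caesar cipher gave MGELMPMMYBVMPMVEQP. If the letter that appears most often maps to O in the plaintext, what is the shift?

24

The most frequent ciphertext letter is M (appears 6 times).
M is position 12; O is position 14.
Shift = -2≡24.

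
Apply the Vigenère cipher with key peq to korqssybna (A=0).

Repeat the key across the message: peqpeqpeqp
k(10)+p(15): 25 → z
o(14)+e(4): 18 → s
r(17)+q(16): 33≡7 → h
q(16)+p(15): 31≡5 → f
s(18)+e(4): 22 → w
s(18)+q(16): 34≡8 → i
y(24)+p(15): 39≡13 → n
b(1)+e(4): 5 → f
n(13)+q(16): 29≡3 → d
a(0)+p(15): 15 → p

zshfwinfdp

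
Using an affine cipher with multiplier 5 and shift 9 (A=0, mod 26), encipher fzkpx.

f(5): 5·5+9=34≡8 → i
z(25): 5·25+9=134≡4 → e
k(10): 5·10+9=59≡7 → h
p(15): 5·15+9=84≡6 → g
x(23): 5·23+9=124≡20 → u

iehgu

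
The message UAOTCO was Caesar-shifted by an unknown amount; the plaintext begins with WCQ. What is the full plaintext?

WCQVEQ

From the crib: U(20)−W(22)=-2≡24, so the shift is 24.
Subtract 24 from each ciphertext letter:
U(20): 20−24=-4≡22 → W
A(0): 0−24=-24≡2 → C
O(14): 14−24=-10≡16 → Q
T(19): 19−24=-5≡21 → V
C(2): 2−24=-22≡4 → E
O(14): 14−24=-10≡16 → Q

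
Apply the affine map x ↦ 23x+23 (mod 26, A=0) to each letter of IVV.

ZMM

I(8): 23·8+23=207≡25 → Z
V(21): 23·21+23=506≡12 → M
V(21): 23·21+23=506≡12 → M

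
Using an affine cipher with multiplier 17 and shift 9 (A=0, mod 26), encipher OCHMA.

O(14): 17·14+9=247≡13 → N
C(2): 17·2+9=43≡17 → R
H(7): 17·7+9=128≡24 → Y
M(12): 17·12+9=213≡5 → F
A(0): 17·0+9=9 → J

NRYFJ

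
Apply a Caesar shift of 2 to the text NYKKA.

PAMMC

N(13): 13+2=15 → P
Y(24): 24+2=26≡0 → A
K(10): 10+2=12 → M
K(10): 10+2=12 → M
A(0): 0+2=2 → C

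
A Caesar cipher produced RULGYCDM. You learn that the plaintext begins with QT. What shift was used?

From the crib: R(17)−Q(16)=1, so the shift is 1.

1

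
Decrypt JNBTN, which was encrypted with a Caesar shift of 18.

RVJBV

J(9): 9−18=-9≡17 → R
N(13): 13−18=-5≡21 → V
B(1): 1−18=-17≡9 → J
T(19): 19−18=1 → B
N(13): 13−18=-5≡21 → V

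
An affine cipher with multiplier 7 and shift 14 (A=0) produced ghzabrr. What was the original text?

The inverse of 7 mod 26 is 15, since 7·15=105≡1. Apply D(y)=15·(y−14) mod 26:
g(6): 15·(6−14)=-120≡10 → k
h(7): 15·(7−14)=-105≡25 → z
z(25): 15·(25−14)=165≡9 → j
a(0): 15·(0−14)=-210≡24 → y
b(1): 15·(1−14)=-195≡13 → n
r(17): 15·(17−14)=45≡19 → t
r(17): 15·(17−14)=45≡19 → t

kzjyntt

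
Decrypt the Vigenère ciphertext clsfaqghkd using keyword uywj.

Repeat the key across the ciphertext: uywjuywjuy
c(2)−u(20): -18≡8 → i
l(11)−y(24): -13≡13 → n
s(18)−w(22): -4≡22 → w
f(5)−j(9): -4≡22 → w
a(0)−u(20): -20≡6 → g
q(16)−y(24): -8≡18 → s
g(6)−w(22): -16≡10 → k
h(7)−j(9): -2≡24 → y
k(10)−u(20): -10≡16 → q
d(3)−y(24): -21≡5 → f

inwwgskyqf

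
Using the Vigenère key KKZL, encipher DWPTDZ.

Repeat the key across the message: KKZLKK
D(3)+K(10): 13 → N
W(22)+K(10): 32≡6 → G
P(15)+Z(25): 40≡14 → O
T(19)+L(11): 30≡4 → E
D(3)+K(10): 13 → N
Z(25)+K(10): 35≡9 → J

NGOENJ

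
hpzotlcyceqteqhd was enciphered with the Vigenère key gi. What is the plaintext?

bhtgndwqwwklyibv

Repeat the key across the ciphertext: gigigigigigigigi
h(7)−g(6): 1 → b
p(15)−i(8): 7 → h
z(25)−g(6): 19 → t
o(14)−i(8): 6 → g
t(19)−g(6): 13 → n
l(11)−i(8): 3 → d
c(2)−g(6): -4≡22 → w
y(24)−i(8): 16 → q
c(2)−g(6): -4≡22 → w
e(4)−i(8): -4≡22 → w
q(16)−g(6): 10 → k
t(19)−i(8): 11 → l
e(4)−g(6): -2≡24 → y
q(16)−i(8): 8 → i
h(7)−g(6): 1 → b
d(3)−i(8): -5≡21 → v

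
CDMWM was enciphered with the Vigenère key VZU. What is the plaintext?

Repeat the key across the ciphertext: VZUVZ
C(2)−V(21): -19≡7 → H
D(3)−Z(25): -22≡4 → E
M(12)−U(20): -8≡18 → S
W(22)−V(21): 1 → B
M(12)−Z(25): -13≡13 → N

HESBN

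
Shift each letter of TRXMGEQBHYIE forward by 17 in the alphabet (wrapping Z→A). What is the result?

KIODXVHSYPZV

T(19): 19+17=36≡10 → K
R(17): 17+17=34≡8 → I
X(23): 23+17=40≡14 → O
M(12): 12+17=29≡3 → D
G(6): 6+17=23 → X
E(4): 4+17=21 → V
Q(16): 16+17=33≡7 → H
B(1): 1+17=18 → S
H(7): 7+17=24 → Y
Y(24): 24+17=41≡15 → P
I(8): 8+17=25 → Z
E(4): 4+17=21 → V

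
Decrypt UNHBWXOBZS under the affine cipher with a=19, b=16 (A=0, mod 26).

STFROZERVW

The inverse of 19 mod 26 is 11, since 19·11=209≡1. Apply D(y)=11·(y−16) mod 26:
U(20): 11·(20−16)=44≡18 → S
N(13): 11·(13−16)=-33≡19 → T
H(7): 11·(7−16)=-99≡5 → F
B(1): 11·(1−16)=-165≡17 → R
W(22): 11·(22−16)=66≡14 → O
X(23): 11·(23−16)=77≡25 → Z
O(14): 11·(14−16)=-22≡4 → E
B(1): 11·(1−16)=-165≡17 → R
Z(25): 11·(25−16)=99≡21 → V
S(18): 11·(18−16)=22 → W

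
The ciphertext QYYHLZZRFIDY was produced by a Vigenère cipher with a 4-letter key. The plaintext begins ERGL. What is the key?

Subtract each crib letter from the matching ciphertext letter (mod 26):
Q(16)−E(4)=12 → M
Y(24)−R(17)=7 → H
Y(24)−G(6)=18 → S
H(7)−L(11)=-4≡22 → W

MHSW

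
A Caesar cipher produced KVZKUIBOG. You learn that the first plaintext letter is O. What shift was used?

22

From the crib: K(10)−O(14)=-4≡22, so the shift is 22.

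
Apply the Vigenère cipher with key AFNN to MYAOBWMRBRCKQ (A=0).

Repeat the key across the message: AFNNAFNNAFNNA
M(12)+A(0): 12 → M
Y(24)+F(5): 29≡3 → D
A(0)+N(13): 13 → N
O(14)+N(13): 27≡1 → B
B(1)+A(0): 1 → B
W(22)+F(5): 27≡1 → B
M(12)+N(13): 25 → Z
R(17)+N(13): 30≡4 → E
B(1)+A(0): 1 → B
R(17)+F(5): 22 → W
C(2)+N(13): 15 → P
K(10)+N(13): 23 → X
Q(16)+A(0): 16 → Q

MDNBBBZEBWPXQ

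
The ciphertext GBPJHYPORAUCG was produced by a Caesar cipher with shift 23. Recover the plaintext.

G(6): 6−23=-17≡9 → J
B(1): 1−23=-22≡4 → E
P(15): 15−23=-8≡18 → S
J(9): 9−23=-14≡12 → M
H(7): 7−23=-16≡10 → K
Y(24): 24−23=1 → B
P(15): 15−23=-8≡18 → S
O(14): 14−23=-9≡17 → R
R(17): 17−23=-6≡20 → U
A(0): 0−23=-23≡3 → D
U(20): 20−23=-3≡23 → X
C(2): 2−23=-21≡5 → F
G(6): 6−23=-17≡9 → J

JESMKBSRUDXFJ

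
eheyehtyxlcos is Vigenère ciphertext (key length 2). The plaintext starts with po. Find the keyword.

Subtract each crib letter from the matching ciphertext letter (mod 26):
e(4)−p(15)=-11≡15 → p
h(7)−o(14)=-7≡19 → t

pt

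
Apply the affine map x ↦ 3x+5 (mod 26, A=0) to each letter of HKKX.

H(7): 3·7+5=26≡0 → A
K(10): 3·10+5=35≡9 → J
K(10): 3·10+5=35≡9 → J
X(23): 3·23+5=74≡22 → W

AJJW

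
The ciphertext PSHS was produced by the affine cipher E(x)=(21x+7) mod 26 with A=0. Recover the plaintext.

ODAD

The inverse of 21 mod 26 is 5, since 21·5=105≡1. Apply D(y)=5·(y−7) mod 26:
P(15): 5·(15−7)=40≡14 → O
S(18): 5·(18−7)=55≡3 → D
H(7): 5·(7−7)=0 → A
S(18): 5·(18−7)=55≡3 → D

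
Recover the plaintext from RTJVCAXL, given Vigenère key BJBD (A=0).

QKISBRWI

Repeat the key across the ciphertext: BJBDBJBD
R(17)−B(1): 16 → Q
T(19)−J(9): 10 → K
J(9)−B(1): 8 → I
V(21)−D(3): 18 → S
C(2)−B(1): 1 → B
A(0)−J(9): -9≡17 → R
X(23)−B(1): 22 → W
L(11)−D(3): 8 → I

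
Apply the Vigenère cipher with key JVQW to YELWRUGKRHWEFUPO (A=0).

HZBSAPWGACMAOPFK

Repeat the key across the message: JVQWJVQWJVQWJVQW
Y(24)+J(9): 33≡7 → H
E(4)+V(21): 25 → Z
L(11)+Q(16): 27≡1 → B
W(22)+W(22): 44≡18 → S
R(17)+J(9): 26≡0 → A
U(20)+V(21): 41≡15 → P
G(6)+Q(16): 22 → W
K(10)+W(22): 32≡6 → G
R(17)+J(9): 26≡0 → A
H(7)+V(21): 28≡2 → C
W(22)+Q(16): 38≡12 → M
E(4)+W(22): 26≡0 → A
F(5)+J(9): 14 → O
U(20)+V(21): 41≡15 → P
P(15)+Q(16): 31≡5 → F
O(14)+W(22): 36≡10 → K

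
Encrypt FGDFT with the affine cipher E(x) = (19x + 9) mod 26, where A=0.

ATOAG

F(5): 19·5+9=104≡0 → A
G(6): 19·6+9=123≡19 → T
D(3): 19·3+9=66≡14 → O
F(5): 19·5+9=104≡0 → A
T(19): 19·19+9=370≡6 → G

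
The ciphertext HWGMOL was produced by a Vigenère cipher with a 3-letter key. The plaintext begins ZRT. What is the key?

Subtract each crib letter from the matching ciphertext letter (mod 26):
H(7)−Z(25)=-18≡8 → I
W(22)−R(17)=5 → F
G(6)−T(19)=-13≡13 → N

IFN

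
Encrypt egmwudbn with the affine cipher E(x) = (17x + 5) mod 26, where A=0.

e(4): 17·4+5=73≡21 → v
g(6): 17·6+5=107≡3 → d
m(12): 17·12+5=209≡1 → b
w(22): 17·22+5=379≡15 → p
u(20): 17·20+5=345≡7 → h
d(3): 17·3+5=56≡4 → e
b(1): 17·1+5=22 → w
n(13): 17·13+5=226≡18 → s

vdbphews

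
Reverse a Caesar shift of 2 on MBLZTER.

KZJXRCP

M(12): 12−2=10 → K
B(1): 1−2=-1≡25 → Z
L(11): 11−2=9 → J
Z(25): 25−2=23 → X
T(19): 19−2=17 → R
E(4): 4−2=2 → C
R(17): 17−2=15 → P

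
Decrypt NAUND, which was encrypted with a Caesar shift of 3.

N(13): 13−3=10 → K
A(0): 0−3=-3≡23 → X
U(20): 20−3=17 → R
N(13): 13−3=10 → K
D(3): 3−3=0 → A

KXRKA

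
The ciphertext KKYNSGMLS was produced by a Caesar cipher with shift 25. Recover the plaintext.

K(10): 10−25=-15≡11 → L
K(10): 10−25=-15≡11 → L
Y(24): 24−25=-1≡25 → Z
N(13): 13−25=-12≡14 → O
S(18): 18−25=-7≡19 → T
G(6): 6−25=-19≡7 → H
M(12): 12−25=-13≡13 → N
L(11): 11−25=-14≡12 → M
S(18): 18−25=-7≡19 → T

LLZOTHNMT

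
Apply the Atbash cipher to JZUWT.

QAFDG

J(9) → Q(16)
Z(25) → A(0)
U(20) → F(5)
W(22) → D(3)
T(19) → G(6)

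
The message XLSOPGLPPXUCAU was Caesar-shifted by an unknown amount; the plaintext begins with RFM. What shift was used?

6

From the crib: X(23)−R(17)=6, so the shift is 6.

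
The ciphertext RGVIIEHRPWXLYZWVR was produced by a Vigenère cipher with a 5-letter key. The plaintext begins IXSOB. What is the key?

Subtract each crib letter from the matching ciphertext letter (mod 26):
R(17)−I(8)=9 → J
G(6)−X(23)=-17≡9 → J
V(21)−S(18)=3 → D
I(8)−O(14)=-6≡20 → U
I(8)−B(1)=7 → H

JJDUH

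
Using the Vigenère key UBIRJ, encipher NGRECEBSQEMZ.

HHZVLYCAHNGA

Repeat the key across the message: UBIRJUBIRJUB
N(13)+U(20): 33≡7 → H
G(6)+B(1): 7 → H
R(17)+I(8): 25 → Z
E(4)+R(17): 21 → V
C(2)+J(9): 11 → L
E(4)+U(20): 24 → Y
B(1)+B(1): 2 → C
S(18)+I(8): 26≡0 → A
Q(16)+R(17): 33≡7 → H
E(4)+J(9): 13 → N
M(12)+U(20): 32≡6 → G
Z(25)+B(1): 26≡0 → A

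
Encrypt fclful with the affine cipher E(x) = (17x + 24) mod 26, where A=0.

f(5): 17·5+24=109≡5 → f
c(2): 17·2+24=58≡6 → g
l(11): 17·11+24=211≡3 → d
f(5): 17·5+24=109≡5 → f
u(20): 17·20+24=364≡0 → a
l(11): 17·11+24=211≡3 → d

fgdfad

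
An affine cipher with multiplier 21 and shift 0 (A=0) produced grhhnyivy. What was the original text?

The inverse of 21 mod 26 is 5, since 21·5=105≡1. Apply D(y)=5·(y−0) mod 26:
g(6): 5·(6−0)=30≡4 → e
r(17): 5·(17−0)=85≡7 → h
h(7): 5·(7−0)=35≡9 → j
h(7): 5·(7−0)=35≡9 → j
n(13): 5·(13−0)=65≡13 → n
y(24): 5·(24−0)=120≡16 → q
i(8): 5·(8−0)=40≡14 → o
v(21): 5·(21−0)=105≡1 → b
y(24): 5·(24−0)=120≡16 → q

ehjjnqobq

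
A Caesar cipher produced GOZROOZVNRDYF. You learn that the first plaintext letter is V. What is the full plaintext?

VDOGDDOKCGSNU

From the crib: G(6)−V(21)=-15≡11, so the shift is 11.
Subtract 11 from each ciphertext letter:
G(6): 6−11=-5≡21 → V
O(14): 14−11=3 → D
Z(25): 25−11=14 → O
R(17): 17−11=6 → G
O(14): 14−11=3 → D
O(14): 14−11=3 → D
Z(25): 25−11=14 → O
V(21): 21−11=10 → K
N(13): 13−11=2 → C
R(17): 17−11=6 → G
D(3): 3−11=-8≡18 → S
Y(24): 24−11=13 → N
F(5): 5−11=-6≡20 → U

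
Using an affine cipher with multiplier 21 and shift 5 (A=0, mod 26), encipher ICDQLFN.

I(8): 21·8+5=173≡17 → R
C(2): 21·2+5=47≡21 → V
D(3): 21·3+5=68≡16 → Q
Q(16): 21·16+5=341≡3 → D
L(11): 21·11+5=236≡2 → C
F(5): 21·5+5=110≡6 → G
N(13): 21·13+5=278≡18 → S

RVQDCGS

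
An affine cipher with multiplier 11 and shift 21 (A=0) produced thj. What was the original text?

oug

The inverse of 11 mod 26 is 19, since 11·19=209≡1. Apply D(y)=19·(y−21) mod 26:
t(19): 19·(19−21)=-38≡14 → o
h(7): 19·(7−21)=-266≡20 → u
j(9): 19·(9−21)=-228≡6 → g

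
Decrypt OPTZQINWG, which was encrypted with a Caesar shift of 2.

MNRXOGLUE

O(14): 14−2=12 → M
P(15): 15−2=13 → N
T(19): 19−2=17 → R
Z(25): 25−2=23 → X
Q(16): 16−2=14 → O
I(8): 8−2=6 → G
N(13): 13−2=11 → L
W(22): 22−2=20 → U
G(6): 6−2=4 → E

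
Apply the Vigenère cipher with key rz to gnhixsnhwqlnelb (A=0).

xmyhoregnpcmvks

Repeat the key across the message: rzrzrzrzrzrzrzr
g(6)+r(17): 23 → x
n(13)+z(25): 38≡12 → m
h(7)+r(17): 24 → y
i(8)+z(25): 33≡7 → h
x(23)+r(17): 40≡14 → o
s(18)+z(25): 43≡17 → r
n(13)+r(17): 30≡4 → e
h(7)+z(25): 32≡6 → g
w(22)+r(17): 39≡13 → n
q(16)+z(25): 41≡15 → p
l(11)+r(17): 28≡2 → c
n(13)+z(25): 38≡12 → m
e(4)+r(17): 21 → v
l(11)+z(25): 36≡10 → k
b(1)+r(17): 18 → s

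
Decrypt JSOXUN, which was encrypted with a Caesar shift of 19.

J(9): 9−19=-10≡16 → Q
S(18): 18−19=-1≡25 → Z
O(14): 14−19=-5≡21 → V
X(23): 23−19=4 → E
U(20): 20−19=1 → B
N(13): 13−19=-6≡20 → U

QZVEBU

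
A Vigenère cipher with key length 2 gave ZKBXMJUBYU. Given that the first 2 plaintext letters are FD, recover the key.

Subtract each crib letter from the matching ciphertext letter (mod 26):
Z(25)−F(5)=20 → U
K(10)−D(3)=7 → H

UH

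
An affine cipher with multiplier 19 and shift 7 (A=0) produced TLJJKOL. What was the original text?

CSWWHZS

The inverse of 19 mod 26 is 11, since 19·11=209≡1. Apply D(y)=11·(y−7) mod 26:
T(19): 11·(19−7)=132≡2 → C
L(11): 11·(11−7)=44≡18 → S
J(9): 11·(9−7)=22 → W
J(9): 11·(9−7)=22 → W
K(10): 11·(10−7)=33≡7 → H
O(14): 11·(14−7)=77≡25 → Z
L(11): 11·(11−7)=44≡18 → S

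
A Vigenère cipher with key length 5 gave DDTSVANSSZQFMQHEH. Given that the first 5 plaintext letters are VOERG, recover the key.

IPPBP

Subtract each crib letter from the matching ciphertext letter (mod 26):
D(3)−V(21)=-18≡8 → I
D(3)−O(14)=-11≡15 → P
T(19)−E(4)=15 → P
S(18)−R(17)=1 → B
V(21)−G(6)=15 → P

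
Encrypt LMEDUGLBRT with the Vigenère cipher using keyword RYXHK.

Repeat the key across the message: RYXHKRYXHK
L(11)+R(17): 28≡2 → C
M(12)+Y(24): 36≡10 → K
E(4)+X(23): 27≡1 → B
D(3)+H(7): 10 → K
U(20)+K(10): 30≡4 → E
G(6)+R(17): 23 → X
L(11)+Y(24): 35≡9 → J
B(1)+X(23): 24 → Y
R(17)+H(7): 24 → Y
T(19)+K(10): 29≡3 → D

CKBKEXJYYD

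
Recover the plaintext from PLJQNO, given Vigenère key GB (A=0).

Repeat the key across the ciphertext: GBGBGB
P(15)−G(6): 9 → J
L(11)−B(1): 10 → K
J(9)−G(6): 3 → D
Q(16)−B(1): 15 → P
N(13)−G(6): 7 → H
O(14)−B(1): 13 → N

JKDPHN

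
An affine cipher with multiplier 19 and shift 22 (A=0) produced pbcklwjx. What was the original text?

bdoyjanl

The inverse of 19 mod 26 is 11, since 19·11=209≡1. Apply D(y)=11·(y−22) mod 26:
p(15): 11·(15−22)=-77≡1 → b
b(1): 11·(1−22)=-231≡3 → d
c(2): 11·(2−22)=-220≡14 → o
k(10): 11·(10−22)=-132≡24 → y
l(11): 11·(11−22)=-121≡9 → j
w(22): 11·(22−22)=0 → a
j(9): 11·(9−22)=-143≡13 → n
x(23): 11·(23−22)=11 → l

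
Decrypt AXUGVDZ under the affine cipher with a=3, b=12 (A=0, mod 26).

The inverse of 3 mod 26 is 9, since 3·9=27≡1. Apply D(y)=9·(y−12) mod 26:
A(0): 9·(0−12)=-108≡22 → W
X(23): 9·(23−12)=99≡21 → V
U(20): 9·(20−12)=72≡20 → U
G(6): 9·(6−12)=-54≡24 → Y
V(21): 9·(21−12)=81≡3 → D
D(3): 9·(3−12)=-81≡23 → X
Z(25): 9·(25−12)=117≡13 → N

WVUYDXN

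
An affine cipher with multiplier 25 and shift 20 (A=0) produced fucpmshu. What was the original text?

pasficna

The inverse of 25 mod 26 is 25, since 25·25=625≡1. Apply D(y)=25·(y−20) mod 26:
f(5): 25·(5−20)=-375≡15 → p
u(20): 25·(20−20)=0 → a
c(2): 25·(2−20)=-450≡18 → s
p(15): 25·(15−20)=-125≡5 → f
m(12): 25·(12−20)=-200≡8 → i
s(18): 25·(18−20)=-50≡2 → c
h(7): 25·(7−20)=-325≡13 → n
u(20): 25·(20−20)=0 → a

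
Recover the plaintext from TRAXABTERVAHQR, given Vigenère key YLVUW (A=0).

VGFDEDIJXZCWVX

Repeat the key across the ciphertext: YLVUWYLVUWYLVU
T(19)−Y(24): -5≡21 → V
R(17)−L(11): 6 → G
A(0)−V(21): -21≡5 → F
X(23)−U(20): 3 → D
A(0)−W(22): -22≡4 → E
B(1)−Y(24): -23≡3 → D
T(19)−L(11): 8 → I
E(4)−V(21): -17≡9 → J
R(17)−U(20): -3≡23 → X
V(21)−W(22): -1≡25 → Z
A(0)−Y(24): -24≡2 → C
H(7)−L(11): -4≡22 → W
Q(16)−V(21): -5≡21 → V
R(17)−U(20): -3≡23 → X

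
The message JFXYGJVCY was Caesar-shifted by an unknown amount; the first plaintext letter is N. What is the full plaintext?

NJBCKNZGC

From the crib: J(9)−N(13)=-4≡22, so the shift is 22.
Subtract 22 from each ciphertext letter:
J(9): 9−22=-13≡13 → N
F(5): 5−22=-17≡9 → J
X(23): 23−22=1 → B
Y(24): 24−22=2 → C
G(6): 6−22=-16≡10 → K
J(9): 9−22=-13≡13 → N
V(21): 21−22=-1≡25 → Z
C(2): 2−22=-20≡6 → G
Y(24): 24−22=2 → C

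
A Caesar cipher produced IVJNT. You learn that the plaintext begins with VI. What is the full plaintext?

VIWAG

From the crib: I(8)−V(21)=-13≡13, so the shift is 13.
Subtract 13 from each ciphertext letter:
I(8): 8−13=-5≡21 → V
V(21): 21−13=8 → I
J(9): 9−13=-4≡22 → W
N(13): 13−13=0 → A
T(19): 19−13=6 → G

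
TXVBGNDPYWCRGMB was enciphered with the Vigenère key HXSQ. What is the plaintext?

MADLZQLZRZKBZPJ

Repeat the key across the ciphertext: HXSQHXSQHXSQHXS
T(19)−H(7): 12 → M
X(23)−X(23): 0 → A
V(21)−S(18): 3 → D
B(1)−Q(16): -15≡11 → L
G(6)−H(7): -1≡25 → Z
N(13)−X(23): -10≡16 → Q
D(3)−S(18): -15≡11 → L
P(15)−Q(16): -1≡25 → Z
Y(24)−H(7): 17 → R
W(22)−X(23): -1≡25 → Z
C(2)−S(18): -16≡10 → K
R(17)−Q(16): 1 → B
G(6)−H(7): -1≡25 → Z
M(12)−X(23): -11≡15 → P
B(1)−S(18): -17≡9 → J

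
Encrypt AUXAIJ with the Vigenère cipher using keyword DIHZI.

DCEZQM

Repeat the key across the message: DIHZID
A(0)+D(3): 3 → D
U(20)+I(8): 28≡2 → C
X(23)+H(7): 30≡4 → E
A(0)+Z(25): 25 → Z
I(8)+I(8): 16 → Q
J(9)+D(3): 12 → M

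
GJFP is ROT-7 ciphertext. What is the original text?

ZCYI

G(6): 6−7=-1≡25 → Z
J(9): 9−7=2 → C
F(5): 5−7=-2≡24 → Y
P(15): 15−7=8 → I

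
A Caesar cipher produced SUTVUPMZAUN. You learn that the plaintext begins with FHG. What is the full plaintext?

From the crib: S(18)−F(5)=13, so the shift is 13.
Subtract 13 from each ciphertext letter:
S(18): 18−13=5 → F
U(20): 20−13=7 → H
T(19): 19−13=6 → G
V(21): 21−13=8 → I
U(20): 20−13=7 → H
P(15): 15−13=2 → C
M(12): 12−13=-1≡25 → Z
Z(25): 25−13=12 → M
A(0): 0−13=-13≡13 → N
U(20): 20−13=7 → H
N(13): 13−13=0 → A

FHGIHCZMNHA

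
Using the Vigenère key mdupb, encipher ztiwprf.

lwclqdi

Repeat the key across the message: mdupbmd
z(25)+m(12): 37≡11 → l
t(19)+d(3): 22 → w
i(8)+u(20): 28≡2 → c
w(22)+p(15): 37≡11 → l
p(15)+b(1): 16 → q
r(17)+m(12): 29≡3 → d
f(5)+d(3): 8 → i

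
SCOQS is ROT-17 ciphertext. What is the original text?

BLXZB

S(18): 18−17=1 → B
C(2): 2−17=-15≡11 → L
O(14): 14−17=-3≡23 → X
Q(16): 16−17=-1≡25 → Z
S(18): 18−17=1 → B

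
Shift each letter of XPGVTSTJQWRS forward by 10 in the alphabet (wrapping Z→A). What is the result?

HZQFDCDTAGBC

X(23): 23+10=33≡7 → H
P(15): 15+10=25 → Z
G(6): 6+10=16 → Q
V(21): 21+10=31≡5 → F
T(19): 19+10=29≡3 → D
S(18): 18+10=28≡2 → C
T(19): 19+10=29≡3 → D
J(9): 9+10=19 → T
Q(16): 16+10=26≡0 → A
W(22): 22+10=32≡6 → G
R(17): 17+10=27≡1 → B
S(18): 18+10=28≡2 → C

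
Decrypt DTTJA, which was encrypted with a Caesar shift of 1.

CSSIZ

D(3): 3−1=2 → C
T(19): 19−1=18 → S
T(19): 19−1=18 → S
J(9): 9−1=8 → I
A(0): 0−1=-1≡25 → Z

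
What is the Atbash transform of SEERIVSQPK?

S(18) → H(7)
E(4) → V(21)
E(4) → V(21)
R(17) → I(8)
I(8) → R(17)
V(21) → E(4)
S(18) → H(7)
Q(16) → J(9)
P(15) → K(10)
K(10) → P(15)

HVVIREHJKP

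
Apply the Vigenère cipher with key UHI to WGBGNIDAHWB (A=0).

QNJAUQXHPQI

Repeat the key across the message: UHIUHIUHIUH
W(22)+U(20): 42≡16 → Q
G(6)+H(7): 13 → N
B(1)+I(8): 9 → J
G(6)+U(20): 26≡0 → A
N(13)+H(7): 20 → U
I(8)+I(8): 16 → Q
D(3)+U(20): 23 → X
A(0)+H(7): 7 → H
H(7)+I(8): 15 → P
W(22)+U(20): 42≡16 → Q
B(1)+H(7): 8 → I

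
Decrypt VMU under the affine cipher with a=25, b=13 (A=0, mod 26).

The inverse of 25 mod 26 is 25, since 25·25=625≡1. Apply D(y)=25·(y−13) mod 26:
V(21): 25·(21−13)=200≡18 → S
M(12): 25·(12−13)=-25≡1 → B
U(20): 25·(20−13)=175≡19 → T

SBT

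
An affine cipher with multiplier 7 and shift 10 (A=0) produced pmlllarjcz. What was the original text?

The inverse of 7 mod 26 is 15, since 7·15=105≡1. Apply D(y)=15·(y−10) mod 26:
p(15): 15·(15−10)=75≡23 → x
m(12): 15·(12−10)=30≡4 → e
l(11): 15·(11−10)=15 → p
l(11): 15·(11−10)=15 → p
l(11): 15·(11−10)=15 → p
a(0): 15·(0−10)=-150≡6 → g
r(17): 15·(17−10)=105≡1 → b
j(9): 15·(9−10)=-15≡11 → l
c(2): 15·(2−10)=-120≡10 → k
z(25): 15·(25−10)=225≡17 → r

xepppgblkr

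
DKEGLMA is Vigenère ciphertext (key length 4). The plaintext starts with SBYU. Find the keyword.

LJGM

Subtract each crib letter from the matching ciphertext letter (mod 26):
D(3)−S(18)=-15≡11 → L
K(10)−B(1)=9 → J
E(4)−Y(24)=-20≡6 → G
G(6)−U(20)=-14≡12 → M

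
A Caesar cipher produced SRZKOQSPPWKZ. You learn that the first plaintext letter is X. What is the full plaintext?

XWEPTVXUUBPE

From the crib: S(18)−X(23)=-5≡21, so the shift is 21.
Subtract 21 from each ciphertext letter:
S(18): 18−21=-3≡23 → X
R(17): 17−21=-4≡22 → W
Z(25): 25−21=4 → E
K(10): 10−21=-11≡15 → P
O(14): 14−21=-7≡19 → T
Q(16): 16−21=-5≡21 → V
S(18): 18−21=-3≡23 → X
P(15): 15−21=-6≡20 → U
P(15): 15−21=-6≡20 → U
W(22): 22−21=1 → B
K(10): 10−21=-11≡15 → P
Z(25): 25−21=4 → E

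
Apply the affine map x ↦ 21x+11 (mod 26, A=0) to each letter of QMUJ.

JDPS

Q(16): 21·16+11=347≡9 → J
M(12): 21·12+11=263≡3 → D
U(20): 21·20+11=431≡15 → P
J(9): 21·9+11=200≡18 → S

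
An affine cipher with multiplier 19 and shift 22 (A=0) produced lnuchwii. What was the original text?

The inverse of 19 mod 26 is 11, since 19·11=209≡1. Apply D(y)=11·(y−22) mod 26:
l(11): 11·(11−22)=-121≡9 → j
n(13): 11·(13−22)=-99≡5 → f
u(20): 11·(20−22)=-22≡4 → e
c(2): 11·(2−22)=-220≡14 → o
h(7): 11·(7−22)=-165≡17 → r
w(22): 11·(22−22)=0 → a
i(8): 11·(8−22)=-154≡2 → c
i(8): 11·(8−22)=-154≡2 → c

jfeoracc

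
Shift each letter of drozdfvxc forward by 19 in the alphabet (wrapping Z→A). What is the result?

d(3): 3+19=22 → w
r(17): 17+19=36≡10 → k
o(14): 14+19=33≡7 → h
z(25): 25+19=44≡18 → s
d(3): 3+19=22 → w
f(5): 5+19=24 → y
v(21): 21+19=40≡14 → o
x(23): 23+19=42≡16 → q
c(2): 2+19=21 → v

wkhswyoqv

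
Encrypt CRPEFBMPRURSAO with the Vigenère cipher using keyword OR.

QIDVTSAGFLFJOF

Repeat the key across the message: OROROROROROROR
C(2)+O(14): 16 → Q
R(17)+R(17): 34≡8 → I
P(15)+O(14): 29≡3 → D
E(4)+R(17): 21 → V
F(5)+O(14): 19 → T
B(1)+R(17): 18 → S
M(12)+O(14): 26≡0 → A
P(15)+R(17): 32≡6 → G
R(17)+O(14): 31≡5 → F
U(20)+R(17): 37≡11 → L
R(17)+O(14): 31≡5 → F
S(18)+R(17): 35≡9 → J
A(0)+O(14): 14 → O
O(14)+R(17): 31≡5 → F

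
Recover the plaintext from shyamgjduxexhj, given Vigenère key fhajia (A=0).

Repeat the key across the ciphertext: fhajiafhajiafh
s(18)−f(5): 13 → n
h(7)−h(7): 0 → a
y(24)−a(0): 24 → y
a(0)−j(9): -9≡17 → r
m(12)−i(8): 4 → e
g(6)−a(0): 6 → g
j(9)−f(5): 4 → e
d(3)−h(7): -4≡22 → w
u(20)−a(0): 20 → u
x(23)−j(9): 14 → o
e(4)−i(8): -4≡22 → w
x(23)−a(0): 23 → x
h(7)−f(5): 2 → c
j(9)−h(7): 2 → c

nayregewuowxcc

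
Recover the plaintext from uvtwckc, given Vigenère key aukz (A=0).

ubjxcqs

Repeat the key across the ciphertext: aukzauk
u(20)−a(0): 20 → u
v(21)−u(20): 1 → b
t(19)−k(10): 9 → j
w(22)−z(25): -3≡23 → x
c(2)−a(0): 2 → c
k(10)−u(20): -10≡16 → q
c(2)−k(10): -8≡18 → s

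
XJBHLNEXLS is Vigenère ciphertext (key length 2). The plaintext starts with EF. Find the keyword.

Subtract each crib letter from the matching ciphertext letter (mod 26):
X(23)−E(4)=19 → T
J(9)−F(5)=4 → E

TE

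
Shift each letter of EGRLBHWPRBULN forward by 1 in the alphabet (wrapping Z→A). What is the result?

FHSMCIXQSCVMO

E(4): 4+1=5 → F
G(6): 6+1=7 → H
R(17): 17+1=18 → S
L(11): 11+1=12 → M
B(1): 1+1=2 → C
H(7): 7+1=8 → I
W(22): 22+1=23 → X
P(15): 15+1=16 → Q
R(17): 17+1=18 → S
B(1): 1+1=2 → C
U(20): 20+1=21 → V
L(11): 11+1=12 → M
N(13): 13+1=14 → O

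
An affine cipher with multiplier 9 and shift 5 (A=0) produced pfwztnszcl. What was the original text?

The inverse of 9 mod 26 is 3, since 9·3=27≡1. Apply D(y)=3·(y−5) mod 26:
p(15): 3·(15−5)=30≡4 → e
f(5): 3·(5−5)=0 → a
w(22): 3·(22−5)=51≡25 → z
z(25): 3·(25−5)=60≡8 → i
t(19): 3·(19−5)=42≡16 → q
n(13): 3·(13−5)=24 → y
s(18): 3·(18−5)=39≡13 → n
z(25): 3·(25−5)=60≡8 → i
c(2): 3·(2−5)=-9≡17 → r
l(11): 3·(11−5)=18 → s

eaziqynirs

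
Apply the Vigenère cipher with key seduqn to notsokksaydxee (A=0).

Repeat the key across the message: seduqnseduqnse
n(13)+s(18): 31≡5 → f
o(14)+e(4): 18 → s
t(19)+d(3): 22 → w
s(18)+u(20): 38≡12 → m
o(14)+q(16): 30≡4 → e
k(10)+n(13): 23 → x
k(10)+s(18): 28≡2 → c
s(18)+e(4): 22 → w
a(0)+d(3): 3 → d
y(24)+u(20): 44≡18 → s
d(3)+q(16): 19 → t
x(23)+n(13): 36≡10 → k
e(4)+s(18): 22 → w
e(4)+e(4): 8 → i

fswmexcwdstkwi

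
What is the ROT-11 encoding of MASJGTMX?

M(12): 12+11=23 → X
A(0): 0+11=11 → L
S(18): 18+11=29≡3 → D
J(9): 9+11=20 → U
G(6): 6+11=17 → R
T(19): 19+11=30≡4 → E
M(12): 12+11=23 → X
X(23): 23+11=34≡8 → I

XLDUREXI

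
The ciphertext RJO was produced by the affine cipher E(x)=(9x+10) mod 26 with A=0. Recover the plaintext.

The inverse of 9 mod 26 is 3, since 9·3=27≡1. Apply D(y)=3·(y−10) mod 26:
R(17): 3·(17−10)=21 → V
J(9): 3·(9−10)=-3≡23 → X
O(14): 3·(14−10)=12 → M

VXM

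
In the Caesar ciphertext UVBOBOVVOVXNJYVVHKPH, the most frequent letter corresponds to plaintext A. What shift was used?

The most frequent ciphertext letter is V (appears 6 times).
V is position 21; A is position 0.
Shift = 21.

21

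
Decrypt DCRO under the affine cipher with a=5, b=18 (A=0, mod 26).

XCFU

The inverse of 5 mod 26 is 21, since 5·21=105≡1. Apply D(y)=21·(y−18) mod 26:
D(3): 21·(3−18)=-315≡23 → X
C(2): 21·(2−18)=-336≡2 → C
R(17): 21·(17−18)=-21≡5 → F
O(14): 21·(14−18)=-84≡20 → U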